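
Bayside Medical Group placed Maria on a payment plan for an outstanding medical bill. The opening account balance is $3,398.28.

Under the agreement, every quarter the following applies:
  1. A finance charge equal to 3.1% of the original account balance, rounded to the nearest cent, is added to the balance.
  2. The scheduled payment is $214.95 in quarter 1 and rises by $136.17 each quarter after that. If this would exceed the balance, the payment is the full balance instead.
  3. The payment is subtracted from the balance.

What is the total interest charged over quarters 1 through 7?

Quarter 1: $3,398.28 +$105.35 interest = $3,503.63; pay $214.95 → $3,288.68
Quarter 2: $3,288.68 +$105.35 interest = $3,394.03; pay $351.12 → $3,042.91
Quarter 3: $3,042.91 +$105.35 interest = $3,148.26; pay $487.29 → $2,660.97
Quarter 4: $2,660.97 +$105.35 interest = $2,766.32; pay $623.46 → $2,142.86
Quarter 5: $2,142.86 +$105.35 interest = $2,248.21; pay $759.63 → $1,488.58
Quarter 6: $1,488.58 +$105.35 interest = $1,593.93; pay $895.80 → $698.13
Quarter 7: $698.13 +$105.35 interest = $803.48; pay $803.48 → $0.00
Total interest: $105.35 + $105.35 + $105.35 + $105.35 + $105.35 + $105.35 + $105.35 = $737.45

$737.45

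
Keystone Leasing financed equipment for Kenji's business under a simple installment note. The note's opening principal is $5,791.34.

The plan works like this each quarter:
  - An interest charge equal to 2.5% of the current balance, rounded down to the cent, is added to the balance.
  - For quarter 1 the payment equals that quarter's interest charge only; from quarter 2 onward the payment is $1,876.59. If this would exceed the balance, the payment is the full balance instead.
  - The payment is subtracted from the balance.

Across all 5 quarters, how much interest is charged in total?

Quarter 1: $5,791.34 +$144.78 interest = $5,936.12; pay $144.78 → $5,791.34
Quarter 2: $5,791.34 +$144.78 interest = $5,936.12; pay $1,876.59 → $4,059.53
Quarter 3: $4,059.53 +$101.48 interest = $4,161.01; pay $1,876.59 → $2,284.42
Quarter 4: $2,284.42 +$57.11 interest = $2,341.53; pay $1,876.59 → $464.94
Quarter 5: $464.94 +$11.62 interest = $476.56; pay $476.56 → $0.00
Total interest: $144.78 + $144.78 + $101.48 + $57.11 + $11.62 = $459.77

$459.77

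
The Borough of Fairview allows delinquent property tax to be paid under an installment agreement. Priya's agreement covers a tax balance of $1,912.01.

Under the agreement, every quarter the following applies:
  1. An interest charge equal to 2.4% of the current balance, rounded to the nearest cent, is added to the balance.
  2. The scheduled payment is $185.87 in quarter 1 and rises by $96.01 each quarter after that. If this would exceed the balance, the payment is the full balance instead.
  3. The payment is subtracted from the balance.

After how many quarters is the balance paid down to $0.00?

Quarter 1: $1,912.01 +$45.89 interest = $1,957.90; pay $185.87 → $1,772.03
Quarter 2: $1,772.03 +$42.53 interest = $1,814.56; pay $281.88 → $1,532.68
Quarter 3: $1,532.68 +$36.78 interest = $1,569.46; pay $377.89 → $1,191.57
Quarter 4: $1,191.57 +$28.60 interest = $1,220.17; pay $473.90 → $746.27
Quarter 5: $746.27 +$17.91 interest = $764.18; pay $569.91 → $194.27
Quarter 6: $194.27 +$4.66 interest = $198.93; pay $198.93 → $0.00
Balance reaches $0.00 in quarter 6.

6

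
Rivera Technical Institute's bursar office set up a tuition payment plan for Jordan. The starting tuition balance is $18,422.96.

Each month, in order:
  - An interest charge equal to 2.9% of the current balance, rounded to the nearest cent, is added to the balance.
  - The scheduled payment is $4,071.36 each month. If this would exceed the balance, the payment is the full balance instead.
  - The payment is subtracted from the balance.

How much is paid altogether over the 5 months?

# | Opening | Interest | Payment | End bal
1 | $18,422.96 | $534.27 | $4,071.36 | $14,885.87
2 | $14,885.87 | $431.69 | $4,071.36 | $11,246.20
3 | $11,246.20 | $326.14 | $4,071.36 | $7,500.98
4 | $7,500.98 | $217.53 | $4,071.36 | $3,647.15
5 | $3,647.15 | $105.77 | $3,752.92 | $0.00
Total paid: $20,038.36

$20,038.36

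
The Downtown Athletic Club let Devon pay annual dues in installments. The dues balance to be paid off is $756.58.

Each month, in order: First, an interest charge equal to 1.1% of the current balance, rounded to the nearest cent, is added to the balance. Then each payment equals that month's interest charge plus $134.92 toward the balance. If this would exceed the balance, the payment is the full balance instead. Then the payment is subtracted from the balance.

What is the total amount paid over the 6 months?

# | Opening | Interest | Payment | End bal
1 | $756.58 | $8.32 | $143.24 | $621.66
2 | $621.66 | $6.84 | $141.76 | $486.74
3 | $486.74 | $5.35 | $140.27 | $351.82
4 | $351.82 | $3.87 | $138.79 | $216.90
5 | $216.90 | $2.39 | $137.31 | $81.98
6 | $81.98 | $0.90 | $82.88 | $0.00
Total paid: $784.25

$784.25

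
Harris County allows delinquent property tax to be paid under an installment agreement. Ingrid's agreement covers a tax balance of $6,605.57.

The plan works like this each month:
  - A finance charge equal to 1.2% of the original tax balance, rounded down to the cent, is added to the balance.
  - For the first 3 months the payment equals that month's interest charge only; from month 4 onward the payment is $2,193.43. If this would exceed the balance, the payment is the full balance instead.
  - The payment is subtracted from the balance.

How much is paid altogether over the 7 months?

Month 1: $6,605.57 +$79.26 interest = $6,684.83; pay $79.26 → $6,605.57
Month 2: $6,605.57 +$79.26 interest = $6,684.83; pay $79.26 → $6,605.57
Month 3: $6,605.57 +$79.26 interest = $6,684.83; pay $79.26 → $6,605.57
Month 4: $6,605.57 +$79.26 interest = $6,684.83; pay $2,193.43 → $4,491.40
Month 5: $4,491.40 +$79.26 interest = $4,570.66; pay $2,193.43 → $2,377.23
Month 6: $2,377.23 +$79.26 interest = $2,456.49; pay $2,193.43 → $263.06
Month 7: $263.06 +$79.26 interest = $342.32; pay $342.32 → $0.00
Total paid: $7,160.39

$7,160.39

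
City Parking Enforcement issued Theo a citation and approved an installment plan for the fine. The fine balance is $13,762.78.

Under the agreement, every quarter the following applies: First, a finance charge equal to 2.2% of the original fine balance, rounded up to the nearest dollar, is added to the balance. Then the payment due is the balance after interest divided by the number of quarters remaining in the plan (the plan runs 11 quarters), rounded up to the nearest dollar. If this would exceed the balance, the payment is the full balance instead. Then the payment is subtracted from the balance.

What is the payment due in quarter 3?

# | Opening | Interest | Payment | End bal
1 | $13,762.78 | $303.00 | $1,279.00 | $12,786.78
2 | $12,786.78 | $303.00 | $1,309.00 | $11,780.78
3 | $11,780.78 | $303.00 | $1,343.00 | $10,740.78

$1,343.00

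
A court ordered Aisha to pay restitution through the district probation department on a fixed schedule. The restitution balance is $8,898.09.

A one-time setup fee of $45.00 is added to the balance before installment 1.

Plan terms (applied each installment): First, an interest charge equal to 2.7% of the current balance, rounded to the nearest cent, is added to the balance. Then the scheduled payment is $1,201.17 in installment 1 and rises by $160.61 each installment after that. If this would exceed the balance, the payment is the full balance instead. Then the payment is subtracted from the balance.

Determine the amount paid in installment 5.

$1,843.61

Installment 1: opening $8,943.09; interest $241.46 → $9,184.55; payment $1,201.17; balance $7,983.38
Installment 2: opening $7,983.38; interest $215.55 → $8,198.93; payment $1,361.78; balance $6,837.15
Installment 3: opening $6,837.15; interest $184.60 → $7,021.75; payment $1,522.39; balance $5,499.36
Installment 4: opening $5,499.36; interest $148.48 → $5,647.84; payment $1,683.00; balance $3,964.84
Installment 5: opening $3,964.84; interest $107.05 → $4,071.89; payment $1,843.61; balance $2,228.28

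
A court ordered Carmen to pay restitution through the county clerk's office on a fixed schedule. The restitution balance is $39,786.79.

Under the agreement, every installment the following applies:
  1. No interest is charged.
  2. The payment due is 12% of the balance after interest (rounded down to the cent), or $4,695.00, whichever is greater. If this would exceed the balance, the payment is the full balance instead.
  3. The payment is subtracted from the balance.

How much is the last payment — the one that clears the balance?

# | Opening | Payment | End bal
1 | $39,786.79 | $4,774.41 | $35,012.38
2 | $35,012.38 | $4,695.00 | $30,317.38
3 | $30,317.38 | $4,695.00 | $25,622.38
4 | $25,622.38 | $4,695.00 | $20,927.38
5 | $20,927.38 | $4,695.00 | $16,232.38
6 | $16,232.38 | $4,695.00 | $11,537.38
7 | $11,537.38 | $4,695.00 | $6,842.38
8 | $6,842.38 | $4,695.00 | $2,147.38
9 | $2,147.38 | $2,147.38 | $0.00

$2,147.38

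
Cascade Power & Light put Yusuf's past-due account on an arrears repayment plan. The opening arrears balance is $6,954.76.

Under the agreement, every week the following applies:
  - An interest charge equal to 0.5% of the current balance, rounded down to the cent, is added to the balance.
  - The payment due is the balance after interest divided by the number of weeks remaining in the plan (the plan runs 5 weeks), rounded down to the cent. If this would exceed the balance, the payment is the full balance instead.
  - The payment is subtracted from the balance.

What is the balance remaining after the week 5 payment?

$0.00

# | Opening | Interest | Payment | End bal
1 | $6,954.76 | $34.77 | $1,397.90 | $5,591.63
2 | $5,591.63 | $27.95 | $1,404.89 | $4,214.69
3 | $4,214.69 | $21.07 | $1,411.92 | $2,823.84
4 | $2,823.84 | $14.11 | $1,418.97 | $1,418.98
5 | $1,418.98 | $7.09 | $1,426.07 | $0.00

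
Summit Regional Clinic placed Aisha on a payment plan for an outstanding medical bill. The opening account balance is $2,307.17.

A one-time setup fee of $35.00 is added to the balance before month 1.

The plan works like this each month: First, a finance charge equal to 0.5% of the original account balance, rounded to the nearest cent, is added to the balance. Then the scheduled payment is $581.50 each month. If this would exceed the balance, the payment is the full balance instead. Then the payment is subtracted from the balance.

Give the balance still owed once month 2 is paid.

$1,202.25

Month 1: opening $2,342.17; interest $11.54 → $2,353.71; payment $581.50; balance $1,772.21
Month 2: opening $1,772.21; interest $11.54 → $1,783.75; payment $581.50; balance $1,202.25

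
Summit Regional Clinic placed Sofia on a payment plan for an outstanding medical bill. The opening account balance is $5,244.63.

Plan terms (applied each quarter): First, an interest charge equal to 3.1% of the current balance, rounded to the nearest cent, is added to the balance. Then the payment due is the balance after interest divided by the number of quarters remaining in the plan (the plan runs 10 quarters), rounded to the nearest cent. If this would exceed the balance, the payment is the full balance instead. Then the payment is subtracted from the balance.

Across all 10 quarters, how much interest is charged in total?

$982.76

Quarter 1: $5,244.63 +$162.58 interest = $5,407.21; pay $540.72 → $4,866.49
Quarter 2: $4,866.49 +$150.86 interest = $5,017.35; pay $557.48 → $4,459.87
Quarter 3: $4,459.87 +$138.26 interest = $4,598.13; pay $574.77 → $4,023.36
Quarter 4: $4,023.36 +$124.72 interest = $4,148.08; pay $592.58 → $3,555.50
Quarter 5: $3,555.50 +$110.22 interest = $3,665.72; pay $610.95 → $3,054.77
Quarter 6: $3,054.77 +$94.70 interest = $3,149.47; pay $629.89 → $2,519.58
Quarter 7: $2,519.58 +$78.11 interest = $2,597.69; pay $649.42 → $1,948.27
Quarter 8: $1,948.27 +$60.40 interest = $2,008.67; pay $669.56 → $1,339.11
Quarter 9: $1,339.11 +$41.51 interest = $1,380.62; pay $690.31 → $690.31
Quarter 10: $690.31 +$21.40 interest = $711.71; pay $711.71 → $0.00
Total interest: $162.58 + $150.86 + $138.26 + $124.72 + $110.22 + $94.70 + $78.11 + $60.40 + $41.51 + $21.40 = $982.76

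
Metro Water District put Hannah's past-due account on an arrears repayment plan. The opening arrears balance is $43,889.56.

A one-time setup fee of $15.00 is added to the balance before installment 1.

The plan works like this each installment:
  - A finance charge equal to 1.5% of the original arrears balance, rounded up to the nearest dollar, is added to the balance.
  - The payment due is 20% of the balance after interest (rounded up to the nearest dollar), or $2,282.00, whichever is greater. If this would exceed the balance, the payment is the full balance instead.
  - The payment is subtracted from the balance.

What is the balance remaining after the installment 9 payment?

$7,934.56

Installment 1: $43,904.56 +$659.00 interest = $44,563.56; pay $8,913.00 → $35,650.56
Installment 2: $35,650.56 +$659.00 interest = $36,309.56; pay $7,262.00 → $29,047.56
Installment 3: $29,047.56 +$659.00 interest = $29,706.56; pay $5,942.00 → $23,764.56
Installment 4: $23,764.56 +$659.00 interest = $24,423.56; pay $4,885.00 → $19,538.56
Installment 5: $19,538.56 +$659.00 interest = $20,197.56; pay $4,040.00 → $16,157.56
Installment 6: $16,157.56 +$659.00 interest = $16,816.56; pay $3,364.00 → $13,452.56
Installment 7: $13,452.56 +$659.00 interest = $14,111.56; pay $2,823.00 → $11,288.56
Installment 8: $11,288.56 +$659.00 interest = $11,947.56; pay $2,390.00 → $9,557.56
Installment 9: $9,557.56 +$659.00 interest = $10,216.56; pay $2,282.00 → $7,934.56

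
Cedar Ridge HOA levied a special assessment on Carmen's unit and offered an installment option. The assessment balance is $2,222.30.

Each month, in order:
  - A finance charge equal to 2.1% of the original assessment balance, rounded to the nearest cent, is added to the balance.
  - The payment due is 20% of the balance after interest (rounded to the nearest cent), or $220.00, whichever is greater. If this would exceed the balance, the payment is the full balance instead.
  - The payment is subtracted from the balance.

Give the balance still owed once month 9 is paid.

# | Opening | Interest | Payment | End bal
1 | $2,222.30 | $46.67 | $453.79 | $1,815.18
2 | $1,815.18 | $46.67 | $372.37 | $1,489.48
3 | $1,489.48 | $46.67 | $307.23 | $1,228.92
4 | $1,228.92 | $46.67 | $255.12 | $1,020.47
5 | $1,020.47 | $46.67 | $220.00 | $847.14
6 | $847.14 | $46.67 | $220.00 | $673.81
7 | $673.81 | $46.67 | $220.00 | $500.48
8 | $500.48 | $46.67 | $220.00 | $327.15
9 | $327.15 | $46.67 | $220.00 | $153.82

$153.82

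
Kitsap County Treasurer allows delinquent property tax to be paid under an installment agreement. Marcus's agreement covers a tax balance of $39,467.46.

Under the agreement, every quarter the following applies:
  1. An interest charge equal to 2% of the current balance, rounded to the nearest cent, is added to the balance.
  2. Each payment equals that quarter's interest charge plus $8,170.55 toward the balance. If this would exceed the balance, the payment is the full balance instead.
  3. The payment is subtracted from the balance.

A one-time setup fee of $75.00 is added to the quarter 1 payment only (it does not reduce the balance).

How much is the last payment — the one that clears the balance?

Quarter 1: $39,467.46 +$789.35 interest = $40,256.81; pay $8,959.90 (+ $75.00 fee) → $31,296.91
Quarter 2: $31,296.91 +$625.94 interest = $31,922.85; pay $8,796.49 → $23,126.36
Quarter 3: $23,126.36 +$462.53 interest = $23,588.89; pay $8,633.08 → $14,955.81
Quarter 4: $14,955.81 +$299.12 interest = $15,254.93; pay $8,469.67 → $6,785.26
Quarter 5: $6,785.26 +$135.71 interest = $6,920.97; pay $6,920.97 → $0.00

$6,920.97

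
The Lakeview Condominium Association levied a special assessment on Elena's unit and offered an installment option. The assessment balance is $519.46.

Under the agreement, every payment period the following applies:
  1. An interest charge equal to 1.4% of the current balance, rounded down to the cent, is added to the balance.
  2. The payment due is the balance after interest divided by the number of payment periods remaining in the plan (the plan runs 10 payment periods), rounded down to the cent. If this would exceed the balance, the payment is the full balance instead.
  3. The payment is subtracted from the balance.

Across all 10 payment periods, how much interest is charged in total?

Payment period 1: $519.46 +$7.27 interest = $526.73; pay $52.67 → $474.06
Payment period 2: $474.06 +$6.63 interest = $480.69; pay $53.41 → $427.28
Payment period 3: $427.28 +$5.98 interest = $433.26; pay $54.15 → $379.11
Payment period 4: $379.11 +$5.30 interest = $384.41; pay $54.91 → $329.50
Payment period 5: $329.50 +$4.61 interest = $334.11; pay $55.68 → $278.43
Payment period 6: $278.43 +$3.89 interest = $282.32; pay $56.46 → $225.86
Payment period 7: $225.86 +$3.16 interest = $229.02; pay $57.25 → $171.77
Payment period 8: $171.77 +$2.40 interest = $174.17; pay $58.05 → $116.12
Payment period 9: $116.12 +$1.62 interest = $117.74; pay $58.87 → $58.87
Payment period 10: $58.87 +$0.82 interest = $59.69; pay $59.69 → $0.00
Total interest: $7.27 + $6.63 + $5.98 + $5.30 + $4.61 + $3.89 + $3.16 + $2.40 + $1.62 + $0.82 = $41.68

$41.68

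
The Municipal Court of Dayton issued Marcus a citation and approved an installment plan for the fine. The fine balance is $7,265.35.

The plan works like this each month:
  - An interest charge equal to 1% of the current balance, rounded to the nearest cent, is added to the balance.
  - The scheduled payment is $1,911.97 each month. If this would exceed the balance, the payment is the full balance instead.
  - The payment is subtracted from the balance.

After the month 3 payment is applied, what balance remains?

$1,692.03

Month 1: $7,265.35 +$72.65 interest = $7,338.00; pay $1,911.97 → $5,426.03
Month 2: $5,426.03 +$54.26 interest = $5,480.29; pay $1,911.97 → $3,568.32
Month 3: $3,568.32 +$35.68 interest = $3,604.00; pay $1,911.97 → $1,692.03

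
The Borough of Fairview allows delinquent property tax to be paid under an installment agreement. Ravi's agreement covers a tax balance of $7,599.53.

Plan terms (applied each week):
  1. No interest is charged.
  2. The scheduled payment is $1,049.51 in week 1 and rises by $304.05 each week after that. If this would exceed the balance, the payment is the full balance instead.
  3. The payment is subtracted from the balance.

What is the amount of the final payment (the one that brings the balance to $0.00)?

Week 1: opening $7,599.53; payment $1,049.51; balance $6,550.02
Week 2: opening $6,550.02; payment $1,353.56; balance $5,196.46
Week 3: opening $5,196.46; payment $1,657.61; balance $3,538.85
Week 4: opening $3,538.85; payment $1,961.66; balance $1,577.19
Week 5: opening $1,577.19; payment $1,577.19; balance $0.00

$1,577.19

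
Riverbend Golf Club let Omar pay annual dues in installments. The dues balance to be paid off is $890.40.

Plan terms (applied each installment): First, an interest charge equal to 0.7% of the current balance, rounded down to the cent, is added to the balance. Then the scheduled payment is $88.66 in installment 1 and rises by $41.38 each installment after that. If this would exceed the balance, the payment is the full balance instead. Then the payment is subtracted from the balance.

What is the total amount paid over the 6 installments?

$913.21

# | Opening | Interest | Payment | End bal
1 | $890.40 | $6.23 | $88.66 | $807.97
2 | $807.97 | $5.65 | $130.04 | $683.58
3 | $683.58 | $4.78 | $171.42 | $516.94
4 | $516.94 | $3.61 | $212.80 | $307.75
5 | $307.75 | $2.15 | $254.18 | $55.72
6 | $55.72 | $0.39 | $56.11 | $0.00
Total paid: $913.21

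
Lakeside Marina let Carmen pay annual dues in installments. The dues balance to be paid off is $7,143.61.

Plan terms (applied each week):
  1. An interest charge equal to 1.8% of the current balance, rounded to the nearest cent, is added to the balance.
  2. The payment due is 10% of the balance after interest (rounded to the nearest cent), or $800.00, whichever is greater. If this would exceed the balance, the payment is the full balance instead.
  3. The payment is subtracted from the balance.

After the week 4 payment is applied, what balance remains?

Week 1: opening $7,143.61; interest $128.58 → $7,272.19; payment $800.00; balance $6,472.19
Week 2: opening $6,472.19; interest $116.50 → $6,588.69; payment $800.00; balance $5,788.69
Week 3: opening $5,788.69; interest $104.20 → $5,892.89; payment $800.00; balance $5,092.89
Week 4: opening $5,092.89; interest $91.67 → $5,184.56; payment $800.00; balance $4,384.56

$4,384.56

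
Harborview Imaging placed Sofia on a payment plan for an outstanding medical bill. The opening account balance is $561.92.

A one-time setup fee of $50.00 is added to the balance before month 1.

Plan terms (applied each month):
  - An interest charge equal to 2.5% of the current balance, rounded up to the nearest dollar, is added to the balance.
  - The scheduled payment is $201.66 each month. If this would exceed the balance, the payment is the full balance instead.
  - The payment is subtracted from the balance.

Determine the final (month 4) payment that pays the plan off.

# | Opening | Interest | Payment | End bal
1 | $611.92 | $16.00 | $201.66 | $426.26
2 | $426.26 | $11.00 | $201.66 | $235.60
3 | $235.60 | $6.00 | $201.66 | $39.94
4 | $39.94 | $1.00 | $40.94 | $0.00

$40.94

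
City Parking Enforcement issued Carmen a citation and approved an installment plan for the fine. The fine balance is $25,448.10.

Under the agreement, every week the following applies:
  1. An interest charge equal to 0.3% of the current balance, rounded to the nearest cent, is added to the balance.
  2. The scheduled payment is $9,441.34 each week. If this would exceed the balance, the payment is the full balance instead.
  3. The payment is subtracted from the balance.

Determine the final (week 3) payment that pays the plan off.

# | Opening | Interest | Payment | End bal
1 | $25,448.10 | $76.34 | $9,441.34 | $16,083.10
2 | $16,083.10 | $48.25 | $9,441.34 | $6,690.01
3 | $6,690.01 | $20.07 | $6,710.08 | $0.00

$6,710.08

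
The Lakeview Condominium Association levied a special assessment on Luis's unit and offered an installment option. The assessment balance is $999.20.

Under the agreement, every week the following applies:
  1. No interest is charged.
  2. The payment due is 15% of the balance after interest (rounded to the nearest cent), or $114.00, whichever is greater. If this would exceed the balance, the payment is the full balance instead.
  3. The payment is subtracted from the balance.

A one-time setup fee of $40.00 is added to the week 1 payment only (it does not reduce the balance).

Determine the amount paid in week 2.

$127.40

Week 1: $999.20 − $149.88 (+ $40.00 fee) → $849.32
Week 2: $849.32 − $127.40 → $721.92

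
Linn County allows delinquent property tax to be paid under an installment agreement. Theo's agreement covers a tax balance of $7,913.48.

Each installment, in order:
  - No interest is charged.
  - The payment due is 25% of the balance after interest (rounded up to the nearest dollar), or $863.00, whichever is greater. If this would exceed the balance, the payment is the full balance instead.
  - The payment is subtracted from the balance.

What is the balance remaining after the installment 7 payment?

$0.00

Installment 1: opening $7,913.48; payment $1,979.00; balance $5,934.48
Installment 2: opening $5,934.48; payment $1,484.00; balance $4,450.48
Installment 3: opening $4,450.48; payment $1,113.00; balance $3,337.48
Installment 4: opening $3,337.48; payment $863.00; balance $2,474.48
Installment 5: opening $2,474.48; payment $863.00; balance $1,611.48
Installment 6: opening $1,611.48; payment $863.00; balance $748.48
Installment 7: opening $748.48; payment $748.48; balance $0.00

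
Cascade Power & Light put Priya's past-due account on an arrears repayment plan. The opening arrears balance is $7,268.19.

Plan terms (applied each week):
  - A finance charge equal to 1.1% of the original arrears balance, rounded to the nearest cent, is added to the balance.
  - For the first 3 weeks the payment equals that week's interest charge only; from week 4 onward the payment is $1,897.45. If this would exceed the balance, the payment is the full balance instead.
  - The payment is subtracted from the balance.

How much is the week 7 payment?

Week 1: opening $7,268.19; interest $79.95 → $7,348.14; payment $79.95; balance $7,268.19
Week 2: opening $7,268.19; interest $79.95 → $7,348.14; payment $79.95; balance $7,268.19
Week 3: opening $7,268.19; interest $79.95 → $7,348.14; payment $79.95; balance $7,268.19
Week 4: opening $7,268.19; interest $79.95 → $7,348.14; payment $1,897.45; balance $5,450.69
Week 5: opening $5,450.69; interest $79.95 → $5,530.64; payment $1,897.45; balance $3,633.19
Week 6: opening $3,633.19; interest $79.95 → $3,713.14; payment $1,897.45; balance $1,815.69
Week 7: opening $1,815.69; interest $79.95 → $1,895.64; payment $1,895.64; balance $0.00

$1,895.64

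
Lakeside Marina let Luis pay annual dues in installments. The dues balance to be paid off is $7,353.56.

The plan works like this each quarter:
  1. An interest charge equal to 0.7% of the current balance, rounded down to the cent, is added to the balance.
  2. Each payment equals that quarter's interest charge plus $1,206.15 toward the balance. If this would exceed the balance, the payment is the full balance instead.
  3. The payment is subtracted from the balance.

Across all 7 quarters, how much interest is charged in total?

# | Opening | Interest | Payment | End bal
1 | $7,353.56 | $51.47 | $1,257.62 | $6,147.41
2 | $6,147.41 | $43.03 | $1,249.18 | $4,941.26
3 | $4,941.26 | $34.58 | $1,240.73 | $3,735.11
4 | $3,735.11 | $26.14 | $1,232.29 | $2,528.96
5 | $2,528.96 | $17.70 | $1,223.85 | $1,322.81
6 | $1,322.81 | $9.25 | $1,215.40 | $116.66
7 | $116.66 | $0.81 | $117.47 | $0.00
Total interest: $51.47 + $43.03 + $34.58 + $26.14 + $17.70 + $9.25 + $0.81 = $182.98

$182.98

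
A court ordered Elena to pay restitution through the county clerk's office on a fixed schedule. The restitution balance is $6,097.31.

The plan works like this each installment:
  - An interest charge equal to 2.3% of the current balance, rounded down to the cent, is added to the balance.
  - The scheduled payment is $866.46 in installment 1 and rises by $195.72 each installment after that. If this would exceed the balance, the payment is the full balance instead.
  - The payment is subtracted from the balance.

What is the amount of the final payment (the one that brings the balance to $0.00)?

Installment 1: $6,097.31 +$140.23 interest = $6,237.54; pay $866.46 → $5,371.08
Installment 2: $5,371.08 +$123.53 interest = $5,494.61; pay $1,062.18 → $4,432.43
Installment 3: $4,432.43 +$101.94 interest = $4,534.37; pay $1,257.90 → $3,276.47
Installment 4: $3,276.47 +$75.35 interest = $3,351.82; pay $1,453.62 → $1,898.20
Installment 5: $1,898.20 +$43.65 interest = $1,941.85; pay $1,649.34 → $292.51
Installment 6: $292.51 +$6.72 interest = $299.23; pay $299.23 → $0.00

$299.23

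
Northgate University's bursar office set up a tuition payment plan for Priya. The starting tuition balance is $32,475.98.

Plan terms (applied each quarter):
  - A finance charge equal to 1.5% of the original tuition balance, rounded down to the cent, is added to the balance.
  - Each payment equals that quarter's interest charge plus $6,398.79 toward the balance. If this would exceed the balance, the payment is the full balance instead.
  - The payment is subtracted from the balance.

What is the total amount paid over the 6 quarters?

Quarter 1: $32,475.98 +$487.13 interest = $32,963.11; pay $6,885.92 → $26,077.19
Quarter 2: $26,077.19 +$487.13 interest = $26,564.32; pay $6,885.92 → $19,678.40
Quarter 3: $19,678.40 +$487.13 interest = $20,165.53; pay $6,885.92 → $13,279.61
Quarter 4: $13,279.61 +$487.13 interest = $13,766.74; pay $6,885.92 → $6,880.82
Quarter 5: $6,880.82 +$487.13 interest = $7,367.95; pay $6,885.92 → $482.03
Quarter 6: $482.03 +$487.13 interest = $969.16; pay $969.16 → $0.00
Total paid: $35,398.76

$35,398.76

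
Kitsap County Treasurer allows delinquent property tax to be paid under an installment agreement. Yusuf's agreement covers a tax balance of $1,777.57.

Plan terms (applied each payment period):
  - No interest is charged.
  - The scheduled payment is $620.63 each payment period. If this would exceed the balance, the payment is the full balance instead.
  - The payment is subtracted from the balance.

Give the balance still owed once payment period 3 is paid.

$0.00

Payment period 1: $1,777.57 − $620.63 → $1,156.94
Payment period 2: $1,156.94 − $620.63 → $536.31
Payment period 3: $536.31 − $536.31 → $0.00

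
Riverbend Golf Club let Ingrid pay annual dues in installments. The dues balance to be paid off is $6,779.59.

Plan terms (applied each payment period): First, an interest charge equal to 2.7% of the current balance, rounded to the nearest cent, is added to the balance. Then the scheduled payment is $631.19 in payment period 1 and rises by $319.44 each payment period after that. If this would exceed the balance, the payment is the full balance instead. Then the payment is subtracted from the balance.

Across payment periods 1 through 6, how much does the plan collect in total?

$7,513.69

Payment period 1: $6,779.59 +$183.05 interest = $6,962.64; pay $631.19 → $6,331.45
Payment period 2: $6,331.45 +$170.95 interest = $6,502.40; pay $950.63 → $5,551.77
Payment period 3: $5,551.77 +$149.90 interest = $5,701.67; pay $1,270.07 → $4,431.60
Payment period 4: $4,431.60 +$119.65 interest = $4,551.25; pay $1,589.51 → $2,961.74
Payment period 5: $2,961.74 +$79.97 interest = $3,041.71; pay $1,908.95 → $1,132.76
Payment period 6: $1,132.76 +$30.58 interest = $1,163.34; pay $1,163.34 → $0.00
Total paid: $7,513.69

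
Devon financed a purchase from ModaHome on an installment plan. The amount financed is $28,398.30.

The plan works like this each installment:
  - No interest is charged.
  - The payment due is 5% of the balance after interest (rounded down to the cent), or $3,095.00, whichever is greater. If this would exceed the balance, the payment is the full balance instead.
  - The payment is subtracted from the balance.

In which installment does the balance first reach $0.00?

# | Opening | Payment | End bal
1 | $28,398.30 | $3,095.00 | $25,303.30
2 | $25,303.30 | $3,095.00 | $22,208.30
3 | $22,208.30 | $3,095.00 | $19,113.30
4 | $19,113.30 | $3,095.00 | $16,018.30
5 | $16,018.30 | $3,095.00 | $12,923.30
6 | $12,923.30 | $3,095.00 | $9,828.30
7 | $9,828.30 | $3,095.00 | $6,733.30
8 | $6,733.30 | $3,095.00 | $3,638.30
9 | $3,638.30 | $3,095.00 | $543.30
10 | $543.30 | $543.30 | $0.00
Balance reaches $0.00 in installment 10.

10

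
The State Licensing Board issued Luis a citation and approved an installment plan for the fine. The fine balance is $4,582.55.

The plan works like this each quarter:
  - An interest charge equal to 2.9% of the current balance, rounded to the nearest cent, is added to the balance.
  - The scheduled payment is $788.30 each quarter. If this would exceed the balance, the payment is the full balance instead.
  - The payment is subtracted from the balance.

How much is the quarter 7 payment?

$364.01

Quarter 1: $4,582.55 +$132.89 interest = $4,715.44; pay $788.30 → $3,927.14
Quarter 2: $3,927.14 +$113.89 interest = $4,041.03; pay $788.30 → $3,252.73
Quarter 3: $3,252.73 +$94.33 interest = $3,347.06; pay $788.30 → $2,558.76
Quarter 4: $2,558.76 +$74.20 interest = $2,632.96; pay $788.30 → $1,844.66
Quarter 5: $1,844.66 +$53.50 interest = $1,898.16; pay $788.30 → $1,109.86
Quarter 6: $1,109.86 +$32.19 interest = $1,142.05; pay $788.30 → $353.75
Quarter 7: $353.75 +$10.26 interest = $364.01; pay $364.01 → $0.00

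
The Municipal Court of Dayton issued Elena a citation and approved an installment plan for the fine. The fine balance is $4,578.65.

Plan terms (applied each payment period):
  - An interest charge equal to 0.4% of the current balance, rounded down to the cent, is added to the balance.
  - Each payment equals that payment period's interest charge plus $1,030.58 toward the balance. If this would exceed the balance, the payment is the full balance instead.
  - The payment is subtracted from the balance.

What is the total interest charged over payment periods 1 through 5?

Payment period 1: $4,578.65 +$18.31 interest = $4,596.96; pay $1,048.89 → $3,548.07
Payment period 2: $3,548.07 +$14.19 interest = $3,562.26; pay $1,044.77 → $2,517.49
Payment period 3: $2,517.49 +$10.06 interest = $2,527.55; pay $1,040.64 → $1,486.91
Payment period 4: $1,486.91 +$5.94 interest = $1,492.85; pay $1,036.52 → $456.33
Payment period 5: $456.33 +$1.82 interest = $458.15; pay $458.15 → $0.00
Total interest: $18.31 + $14.19 + $10.06 + $5.94 + $1.82 = $50.32

$50.32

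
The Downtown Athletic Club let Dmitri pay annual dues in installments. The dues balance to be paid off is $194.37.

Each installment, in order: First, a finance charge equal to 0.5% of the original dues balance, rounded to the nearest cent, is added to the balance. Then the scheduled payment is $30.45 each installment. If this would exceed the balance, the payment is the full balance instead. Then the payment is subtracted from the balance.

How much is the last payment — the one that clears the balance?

$18.46

Installment 1: opening $194.37; interest $0.97 → $195.34; payment $30.45; balance $164.89
Installment 2: opening $164.89; interest $0.97 → $165.86; payment $30.45; balance $135.41
Installment 3: opening $135.41; interest $0.97 → $136.38; payment $30.45; balance $105.93
Installment 4: opening $105.93; interest $0.97 → $106.90; payment $30.45; balance $76.45
Installment 5: opening $76.45; interest $0.97 → $77.42; payment $30.45; balance $46.97
Installment 6: opening $46.97; interest $0.97 → $47.94; payment $30.45; balance $17.49
Installment 7: opening $17.49; interest $0.97 → $18.46; payment $18.46; balance $0.00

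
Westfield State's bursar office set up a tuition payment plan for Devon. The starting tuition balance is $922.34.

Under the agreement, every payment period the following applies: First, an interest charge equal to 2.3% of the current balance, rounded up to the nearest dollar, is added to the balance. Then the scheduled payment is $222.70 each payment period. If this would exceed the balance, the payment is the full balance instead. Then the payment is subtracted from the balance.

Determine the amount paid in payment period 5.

# | Opening | Interest | Payment | End bal
1 | $922.34 | $22.00 | $222.70 | $721.64
2 | $721.64 | $17.00 | $222.70 | $515.94
3 | $515.94 | $12.00 | $222.70 | $305.24
4 | $305.24 | $8.00 | $222.70 | $90.54
5 | $90.54 | $3.00 | $93.54 | $0.00

$93.54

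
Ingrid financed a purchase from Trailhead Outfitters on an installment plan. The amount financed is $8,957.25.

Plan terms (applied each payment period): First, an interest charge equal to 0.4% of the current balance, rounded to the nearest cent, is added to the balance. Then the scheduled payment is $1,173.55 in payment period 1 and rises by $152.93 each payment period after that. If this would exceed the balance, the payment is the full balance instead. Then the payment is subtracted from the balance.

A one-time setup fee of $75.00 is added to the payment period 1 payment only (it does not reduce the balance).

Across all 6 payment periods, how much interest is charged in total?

# | Opening | Interest | Payment | Fee | End bal
1 | $8,957.25 | $35.83 | $1,173.55 | $75.00 | $7,819.53
2 | $7,819.53 | $31.28 | $1,326.48 | — | $6,524.33
3 | $6,524.33 | $26.10 | $1,479.41 | — | $5,071.02
4 | $5,071.02 | $20.28 | $1,632.34 | — | $3,458.96
5 | $3,458.96 | $13.84 | $1,785.27 | — | $1,687.53
6 | $1,687.53 | $6.75 | $1,694.28 | — | $0.00
Total interest: $35.83 + $31.28 + $26.10 + $20.28 + $13.84 + $6.75 = $134.08

$134.08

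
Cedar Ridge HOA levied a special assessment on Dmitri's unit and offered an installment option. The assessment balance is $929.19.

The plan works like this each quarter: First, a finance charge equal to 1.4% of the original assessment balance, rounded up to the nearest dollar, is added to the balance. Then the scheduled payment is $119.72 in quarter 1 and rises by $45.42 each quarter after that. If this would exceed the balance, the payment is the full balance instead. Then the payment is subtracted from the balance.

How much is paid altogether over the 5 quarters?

$999.19

Quarter 1: $929.19 +$14.00 interest = $943.19; pay $119.72 → $823.47
Quarter 2: $823.47 +$14.00 interest = $837.47; pay $165.14 → $672.33
Quarter 3: $672.33 +$14.00 interest = $686.33; pay $210.56 → $475.77
Quarter 4: $475.77 +$14.00 interest = $489.77; pay $255.98 → $233.79
Quarter 5: $233.79 +$14.00 interest = $247.79; pay $247.79 → $0.00
Total paid: $999.19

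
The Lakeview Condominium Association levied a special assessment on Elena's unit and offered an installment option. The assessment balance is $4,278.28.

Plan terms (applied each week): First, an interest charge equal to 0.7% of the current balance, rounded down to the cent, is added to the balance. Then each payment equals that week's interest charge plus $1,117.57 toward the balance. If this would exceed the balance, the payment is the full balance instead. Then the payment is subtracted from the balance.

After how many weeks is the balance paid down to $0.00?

4

Week 1: opening $4,278.28; interest $29.94 → $4,308.22; payment $1,147.51; balance $3,160.71
Week 2: opening $3,160.71; interest $22.12 → $3,182.83; payment $1,139.69; balance $2,043.14
Week 3: opening $2,043.14; interest $14.30 → $2,057.44; payment $1,131.87; balance $925.57
Week 4: opening $925.57; interest $6.47 → $932.04; payment $932.04; balance $0.00
Balance reaches $0.00 in week 4.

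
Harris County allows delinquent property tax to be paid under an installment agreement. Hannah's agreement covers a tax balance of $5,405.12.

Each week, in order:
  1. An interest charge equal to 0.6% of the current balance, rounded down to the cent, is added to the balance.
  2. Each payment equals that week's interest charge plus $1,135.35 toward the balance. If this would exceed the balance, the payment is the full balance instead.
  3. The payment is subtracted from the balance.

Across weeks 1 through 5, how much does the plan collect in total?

$5,499.13

# | Opening | Interest | Payment | End bal
1 | $5,405.12 | $32.43 | $1,167.78 | $4,269.77
2 | $4,269.77 | $25.61 | $1,160.96 | $3,134.42
3 | $3,134.42 | $18.80 | $1,154.15 | $1,999.07
4 | $1,999.07 | $11.99 | $1,147.34 | $863.72
5 | $863.72 | $5.18 | $868.90 | $0.00
Total paid: $5,499.13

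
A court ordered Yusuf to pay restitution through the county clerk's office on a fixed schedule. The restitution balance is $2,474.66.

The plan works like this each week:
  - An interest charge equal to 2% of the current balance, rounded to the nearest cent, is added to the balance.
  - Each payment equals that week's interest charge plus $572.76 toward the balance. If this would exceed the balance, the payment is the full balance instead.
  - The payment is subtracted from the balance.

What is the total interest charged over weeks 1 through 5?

$132.91

Week 1: $2,474.66 +$49.49 interest = $2,524.15; pay $622.25 → $1,901.90
Week 2: $1,901.90 +$38.04 interest = $1,939.94; pay $610.80 → $1,329.14
Week 3: $1,329.14 +$26.58 interest = $1,355.72; pay $599.34 → $756.38
Week 4: $756.38 +$15.13 interest = $771.51; pay $587.89 → $183.62
Week 5: $183.62 +$3.67 interest = $187.29; pay $187.29 → $0.00
Total interest: $49.49 + $38.04 + $26.58 + $15.13 + $3.67 = $132.91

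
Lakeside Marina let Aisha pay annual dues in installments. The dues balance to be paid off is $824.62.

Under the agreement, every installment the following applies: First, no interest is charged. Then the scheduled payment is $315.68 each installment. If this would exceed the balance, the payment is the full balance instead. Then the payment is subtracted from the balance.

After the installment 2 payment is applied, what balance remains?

Installment 1: $824.62 − $315.68 → $508.94
Installment 2: $508.94 − $315.68 → $193.26

$193.26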